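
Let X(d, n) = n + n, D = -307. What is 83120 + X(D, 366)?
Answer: 83852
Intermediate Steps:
X(d, n) = 2*n
83120 + X(D, 366) = 83120 + 2*366 = 83120 + 732 = 83852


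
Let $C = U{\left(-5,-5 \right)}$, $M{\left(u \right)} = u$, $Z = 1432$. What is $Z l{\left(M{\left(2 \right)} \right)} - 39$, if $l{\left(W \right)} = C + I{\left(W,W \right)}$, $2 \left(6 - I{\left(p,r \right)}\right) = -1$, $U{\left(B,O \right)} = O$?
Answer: $2109$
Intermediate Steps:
$I{\left(p,r \right)} = \frac{13}{2}$ ($I{\left(p,r \right)} = 6 - - \frac{1}{2} = 6 + \frac{1}{2} = \frac{13}{2}$)
$C = -5$
$l{\left(W \right)} = \frac{3}{2}$ ($l{\left(W \right)} = -5 + \frac{13}{2} = \frac{3}{2}$)
$Z l{\left(M{\left(2 \right)} \right)} - 39 = 1432 \cdot \frac{3}{2} - 39 = 2148 - 39 = 2109$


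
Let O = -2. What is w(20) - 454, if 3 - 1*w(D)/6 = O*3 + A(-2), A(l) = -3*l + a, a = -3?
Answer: -418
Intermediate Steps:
A(l) = -3 - 3*l (A(l) = -3*l - 3 = -3 - 3*l)
w(D) = 36 (w(D) = 18 - 6*(-2*3 + (-3 - 3*(-2))) = 18 - 6*(-6 + (-3 + 6)) = 18 - 6*(-6 + 3) = 18 - 6*(-3) = 18 + 18 = 36)
w(20) - 454 = 36 - 454 = -418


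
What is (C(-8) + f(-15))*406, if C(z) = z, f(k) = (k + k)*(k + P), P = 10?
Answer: 57652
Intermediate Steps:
f(k) = 2*k*(10 + k) (f(k) = (k + k)*(k + 10) = (2*k)*(10 + k) = 2*k*(10 + k))
(C(-8) + f(-15))*406 = (-8 + 2*(-15)*(10 - 15))*406 = (-8 + 2*(-15)*(-5))*406 = (-8 + 150)*406 = 142*406 = 57652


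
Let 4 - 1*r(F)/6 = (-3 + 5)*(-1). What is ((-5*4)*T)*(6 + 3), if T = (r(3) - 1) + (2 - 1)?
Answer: -6480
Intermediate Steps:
r(F) = 36 (r(F) = 24 - 6*(-3 + 5)*(-1) = 24 - 12*(-1) = 24 - 6*(-2) = 24 + 12 = 36)
T = 36 (T = (36 - 1) + (2 - 1) = 35 + 1 = 36)
((-5*4)*T)*(6 + 3) = (-5*4*36)*(6 + 3) = -20*36*9 = -720*9 = -6480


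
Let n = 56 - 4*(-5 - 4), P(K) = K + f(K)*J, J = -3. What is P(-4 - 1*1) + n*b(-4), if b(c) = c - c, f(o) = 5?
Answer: -20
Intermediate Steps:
P(K) = -15 + K (P(K) = K + 5*(-3) = K - 15 = -15 + K)
b(c) = 0
n = 92 (n = 56 - 4*(-9) = 56 - 1*(-36) = 56 + 36 = 92)
P(-4 - 1*1) + n*b(-4) = (-15 + (-4 - 1*1)) + 92*0 = (-15 + (-4 - 1)) + 0 = (-15 - 5) + 0 = -20 + 0 = -20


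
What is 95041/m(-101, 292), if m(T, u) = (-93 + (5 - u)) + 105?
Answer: -95041/275 ≈ -345.60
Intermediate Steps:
m(T, u) = 17 - u (m(T, u) = (-88 - u) + 105 = 17 - u)
95041/m(-101, 292) = 95041/(17 - 1*292) = 95041/(17 - 292) = 95041/(-275) = 95041*(-1/275) = -95041/275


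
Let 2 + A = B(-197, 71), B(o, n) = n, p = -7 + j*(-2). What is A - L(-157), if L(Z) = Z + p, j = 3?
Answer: 239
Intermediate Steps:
p = -13 (p = -7 + 3*(-2) = -7 - 6 = -13)
L(Z) = -13 + Z (L(Z) = Z - 13 = -13 + Z)
A = 69 (A = -2 + 71 = 69)
A - L(-157) = 69 - (-13 - 157) = 69 - 1*(-170) = 69 + 170 = 239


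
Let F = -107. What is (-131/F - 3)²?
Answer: 36100/11449 ≈ 3.1531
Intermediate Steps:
(-131/F - 3)² = (-131/(-107) - 3)² = (-131*(-1/107) - 3)² = (131/107 - 3)² = (-190/107)² = 36100/11449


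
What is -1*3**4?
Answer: -81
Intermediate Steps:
-1*3**4 = -1*81 = -81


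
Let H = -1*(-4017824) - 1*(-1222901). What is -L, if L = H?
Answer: -5240725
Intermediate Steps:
H = 5240725 (H = 4017824 + 1222901 = 5240725)
L = 5240725
-L = -1*5240725 = -5240725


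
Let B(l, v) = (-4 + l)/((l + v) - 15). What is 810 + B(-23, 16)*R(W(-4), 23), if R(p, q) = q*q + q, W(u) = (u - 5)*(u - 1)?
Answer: 16362/11 ≈ 1487.5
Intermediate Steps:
W(u) = (-1 + u)*(-5 + u) (W(u) = (-5 + u)*(-1 + u) = (-1 + u)*(-5 + u))
R(p, q) = q + q² (R(p, q) = q² + q = q + q²)
B(l, v) = (-4 + l)/(-15 + l + v)
810 + B(-23, 16)*R(W(-4), 23) = 810 + ((-4 - 23)/(-15 - 23 + 16))*(23*(1 + 23)) = 810 + (-27/(-22))*(23*24) = 810 - 1/22*(-27)*552 = 810 + (27/22)*552 = 810 + 7452/11 = 16362/11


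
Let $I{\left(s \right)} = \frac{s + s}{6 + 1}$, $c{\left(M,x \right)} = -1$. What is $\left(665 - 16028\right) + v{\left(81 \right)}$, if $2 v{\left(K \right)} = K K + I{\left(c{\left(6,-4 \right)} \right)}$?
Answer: $- \frac{169157}{14} \approx -12083.0$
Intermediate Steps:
$I{\left(s \right)} = \frac{2 s}{7}$
$v{\left(K \right)} = - \frac{1}{7} + \frac{K^{2}}{2}$ ($v{\left(K \right)} = \frac{K K + \frac{2}{7} \left(-1\right)}{2} = \frac{K^{2} - \frac{2}{7}}{2} = \frac{- \frac{2}{7} + K^{2}}{2} = - \frac{1}{7} + \frac{K^{2}}{2}$)
$\left(665 - 16028\right) + v{\left(81 \right)} = \left(665 - 16028\right) - \left(\frac{1}{7} - \frac{81^{2}}{2}\right) = -15363 + \left(- \frac{1}{7} + \frac{1}{2} \cdot 6561\right) = -15363 + \left(- \frac{1}{7} + \frac{6561}{2}\right) = -15363 + \frac{45925}{14} = - \frac{169157}{14}$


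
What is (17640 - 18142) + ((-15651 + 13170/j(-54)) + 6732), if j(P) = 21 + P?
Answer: -108021/11 ≈ -9820.1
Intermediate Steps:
(17640 - 18142) + ((-15651 + 13170/j(-54)) + 6732) = (17640 - 18142) + ((-15651 + 13170/(21 - 54)) + 6732) = -502 + ((-15651 + 13170/(-33)) + 6732) = -502 + ((-15651 + 13170*(-1/33)) + 6732) = -502 + ((-15651 - 4390/11) + 6732) = -502 + (-176551/11 + 6732) = -502 - 102499/11 = -108021/11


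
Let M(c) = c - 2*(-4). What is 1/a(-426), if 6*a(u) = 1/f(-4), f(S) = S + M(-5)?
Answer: -6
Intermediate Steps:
M(c) = 8 + c (M(c) = c + 8 = 8 + c)
f(S) = 3 + S (f(S) = S + (8 - 5) = S + 3 = 3 + S)
a(u) = -⅙ (a(u) = 1/(6*(3 - 4)) = (⅙)/(-1) = (⅙)*(-1) = -⅙)
1/a(-426) = 1/(-⅙) = -6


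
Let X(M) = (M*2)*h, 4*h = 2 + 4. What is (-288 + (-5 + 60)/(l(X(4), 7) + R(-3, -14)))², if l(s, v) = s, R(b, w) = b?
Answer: 6436369/81 ≈ 79461.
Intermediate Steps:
h = 3/2 (h = (2 + 4)/4 = (¼)*6 = 3/2 ≈ 1.5000)
X(M) = 3*M (X(M) = (M*2)*(3/2) = (2*M)*(3/2) = 3*M)
(-288 + (-5 + 60)/(l(X(4), 7) + R(-3, -14)))² = (-288 + (-5 + 60)/(3*4 - 3))² = (-288 + 55/(12 - 3))² = (-288 + 55/9)² = (-2537/9)² = 6436369/81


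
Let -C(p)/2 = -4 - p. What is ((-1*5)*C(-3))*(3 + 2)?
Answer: -50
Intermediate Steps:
C(p) = 8 + 2*p (C(p) = -2*(-4 - p) = 8 + 2*p)
((-1*5)*C(-3))*(3 + 2) = ((-1*5)*(8 + 2*(-3)))*(3 + 2) = -5*(8 - 6)*5 = -5*2*5 = -10*5 = -50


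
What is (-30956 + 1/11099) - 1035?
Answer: -355068108/11099 ≈ -31991.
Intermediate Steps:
(-30956 + 1/11099) - 1035 = -343580643/11099 - 1035 = -355068108/11099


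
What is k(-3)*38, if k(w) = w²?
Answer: 342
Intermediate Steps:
k(-3)*38 = (-3)²*38 = 9*38 = 342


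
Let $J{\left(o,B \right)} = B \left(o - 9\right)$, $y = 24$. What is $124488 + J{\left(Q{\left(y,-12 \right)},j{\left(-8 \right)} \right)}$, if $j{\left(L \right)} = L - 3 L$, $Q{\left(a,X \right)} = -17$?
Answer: $124072$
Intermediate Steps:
$j{\left(L \right)} = - 2 L$
$J{\left(o,B \right)} = B \left(-9 + o\right)$
$124488 + J{\left(Q{\left(y,-12 \right)},j{\left(-8 \right)} \right)} = 124488 + \left(-2\right) \left(-8\right) \left(-9 - 17\right) = 124488 + 16 \left(-26\right) = 124488 - 416 = 124072$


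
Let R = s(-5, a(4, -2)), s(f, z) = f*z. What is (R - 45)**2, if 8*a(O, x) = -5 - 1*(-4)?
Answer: 126025/64 ≈ 1969.1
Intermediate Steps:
a(O, x) = -1/8 (a(O, x) = (-5 - 1*(-4))/8 = (-5 + 4)/8 = (1/8)*(-1) = -1/8)
R = 5/8 (R = -5*(-1/8) = 5/8 ≈ 0.62500)
(R - 45)**2 = (5/8 - 45)**2 = (-355/8)**2 = 126025/64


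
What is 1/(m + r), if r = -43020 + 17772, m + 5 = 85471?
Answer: 1/60218 ≈ 1.6606e-5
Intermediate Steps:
m = 85466 (m = -5 + 85471 = 85466)
r = -25248
1/(m + r) = 1/(85466 - 25248) = 1/60218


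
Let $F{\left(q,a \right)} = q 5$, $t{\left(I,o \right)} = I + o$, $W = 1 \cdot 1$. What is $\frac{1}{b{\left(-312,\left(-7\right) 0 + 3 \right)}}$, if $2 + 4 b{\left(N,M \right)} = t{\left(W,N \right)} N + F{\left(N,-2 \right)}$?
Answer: $\frac{2}{47735} \approx 4.1898 \cdot 10^{-5}$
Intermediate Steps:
$W = 1$
$F{\left(q,a \right)} = 5 q$
$b{\left(N,M \right)} = - \frac{1}{2} + \frac{5 N}{4} + \frac{N \left(1 + N\right)}{4}$ ($b{\left(N,M \right)} = - \frac{1}{2} + \frac{\left(1 + N\right) N + 5 N}{4} = - \frac{1}{2} + \frac{N \left(1 + N\right) + 5 N}{4} = - \frac{1}{2} + \frac{5 N + N \left(1 + N\right)}{4} = - \frac{1}{2} + \left(\frac{5 N}{4} + \frac{N \left(1 + N\right)}{4}\right) = - \frac{1}{2} + \frac{5 N}{4} + \frac{N \left(1 + N\right)}{4}$)
$\frac{1}{b{\left(-312,\left(-7\right) 0 + 3 \right)}} = \frac{1}{- \frac{1}{2} + \frac{\left(-312\right)^{2}}{4} + \frac{3}{2} \left(-312\right)} = \frac{1}{- \frac{1}{2} + \frac{1}{4} \cdot 97344 - 468} = \frac{1}{- \frac{1}{2} + 24336 - 468} = \frac{1}{\frac{47735}{2}} = \frac{2}{47735}$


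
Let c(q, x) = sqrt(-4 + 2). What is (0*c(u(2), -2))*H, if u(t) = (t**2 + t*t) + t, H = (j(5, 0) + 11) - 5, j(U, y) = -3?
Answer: 0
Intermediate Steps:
H = 3 (H = (-3 + 11) - 5 = 8 - 5 = 3)
u(t) = t + 2*t**2 (u(t) = (t**2 + t**2) + t = 2*t**2 + t = t + 2*t**2)
c(q, x) = I*sqrt(2) (c(q, x) = sqrt(-2) = I*sqrt(2))
(0*c(u(2), -2))*H = (0*(I*sqrt(2)))*3 = 0*3 = 0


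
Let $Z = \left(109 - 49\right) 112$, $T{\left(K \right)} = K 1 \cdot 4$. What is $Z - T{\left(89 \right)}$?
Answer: $6364$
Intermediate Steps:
$T{\left(K \right)} = 4 K$ ($T{\left(K \right)} = K 4 = 4 K$)
$Z = 6720$ ($Z = 60 \cdot 112 = 6720$)
$Z - T{\left(89 \right)} = 6720 - 4 \cdot 89 = 6720 - 356 = 6364$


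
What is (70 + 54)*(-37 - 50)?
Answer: -10788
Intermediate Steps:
(70 + 54)*(-37 - 50) = 124*(-87) = -10788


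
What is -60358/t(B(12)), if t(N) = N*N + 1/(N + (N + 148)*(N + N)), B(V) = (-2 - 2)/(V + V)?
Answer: -966935160/121 ≈ -7.9912e+6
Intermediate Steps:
B(V) = -2/V (B(V) = -4*1/(2*V) = -2/V)
t(N) = N² + 1/(N + 2*N*(148 + N)) (t(N) = N² + 1/(N + (148 + N)*(2*N)) = N² + 1/(N + 2*N*(148 + N)))
-60358/t(B(12)) = -60358*(-(297 + 2*(-2/12))/(6*(1 + 2*(-2/12)⁴ + 297*(-2/12)³))) = -60358*(-(297 + 2*(-2*1/12))/(6*(1 + 2*(-2*1/12)⁴ + 297*(-2*1/12)³))) = -60358*(-(297 + 2*(-⅙))/(6*(1 + 2*(-⅙)⁴ + 297*(-⅙)³))) = -60358*(-(297 - ⅓)/(6*(1 + 2*(1/1296) + 297*(-1/216)))) = -60358*(-445/(9*(1 + 1/648 - 11/8))) = -60358/((-6*3/890*(-121/324))) = -60358/121/16020 = -60358*16020/121 = -966935160/121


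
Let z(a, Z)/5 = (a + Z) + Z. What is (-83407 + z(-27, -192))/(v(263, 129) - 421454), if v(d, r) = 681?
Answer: 85462/420773 ≈ 0.20311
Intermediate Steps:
z(a, Z) = 5*a + 10*Z (z(a, Z) = 5*((a + Z) + Z) = 5*((Z + a) + Z) = 5*(a + 2*Z) = 5*a + 10*Z)
(-83407 + z(-27, -192))/(v(263, 129) - 421454) = (-83407 + (5*(-27) + 10*(-192)))/(681 - 421454) = (-83407 + (-135 - 1920))/(-420773) = (-83407 - 2055)*(-1/420773) = -85462*(-1/420773) = 85462/420773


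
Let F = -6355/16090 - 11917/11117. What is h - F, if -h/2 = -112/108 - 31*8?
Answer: 482512479239/965911662 ≈ 499.54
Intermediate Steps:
h = 13448/27 (h = -2*(-112/108 - 31*8) = -2*(-112*1/108 - 248) = -2*(-28/27 - 248) = -2*(-6724/27) = 13448/27 ≈ 498.07)
F = -52478613/35774506 (F = -6355*1/16090 - 11917*1/11117 = -1271/3218 - 11917/11117 = -52478613/35774506 ≈ -1.4669)
h - F = 13448/27 - 1*(-52478613/35774506) = 13448/27 + 52478613/35774506 = 482512479239/965911662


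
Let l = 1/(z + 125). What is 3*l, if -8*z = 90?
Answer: 12/455 ≈ 0.026374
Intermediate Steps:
z = -45/4 (z = -⅛*90 = -45/4 ≈ -11.250)
l = 4/455 (l = 1/(-45/4 + 125) = 1/(455/4) = 4/455 ≈ 0.0087912)
3*l = 3*(4/455) = 12/455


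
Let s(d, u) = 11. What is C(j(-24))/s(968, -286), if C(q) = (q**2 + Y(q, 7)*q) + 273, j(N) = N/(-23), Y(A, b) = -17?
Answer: 135609/5819 ≈ 23.305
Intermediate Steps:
j(N) = -N/23 (j(N) = N*(-1/23) = -N/23)
C(q) = 273 + q**2 - 17*q (C(q) = (q**2 - 17*q) + 273 = 273 + q**2 - 17*q)
C(j(-24))/s(968, -286) = (273 + (-1/23*(-24))**2 - (-17)*(-24)/23)/11 = (273 + (24/23)**2 - 17*24/23)*(1/11) = (273 + 576/529 - 408/23)*(1/11) = (135609/529)*(1/11) = 135609/5819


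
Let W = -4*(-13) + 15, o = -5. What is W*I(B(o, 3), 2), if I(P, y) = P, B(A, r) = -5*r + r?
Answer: -804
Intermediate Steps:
B(A, r) = -4*r
W = 67 (W = 52 + 15 = 67)
W*I(B(o, 3), 2) = 67*(-4*3) = 67*(-12) = -804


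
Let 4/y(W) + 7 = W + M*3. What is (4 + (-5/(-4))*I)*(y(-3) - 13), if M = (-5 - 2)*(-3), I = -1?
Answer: -7535/212 ≈ -35.542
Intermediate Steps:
M = 21 (M = -7*(-3) = 21)
y(W) = 4/(56 + W) (y(W) = 4/(-7 + (W + 21*3)) = 4/(-7 + (W + 63)) = 4/(-7 + (63 + W)) = 4/(56 + W))
(4 + (-5/(-4))*I)*(y(-3) - 13) = (4 - 5/(-4)*(-1))*(4/(56 - 3) - 13) = (4 - 5*(-¼)*(-1))*(4/53 - 13) = (4 + (5/4)*(-1))*(4*(1/53) - 13) = (4 - 5/4)*(4/53 - 13) = (11/4)*(-685/53) = -7535/212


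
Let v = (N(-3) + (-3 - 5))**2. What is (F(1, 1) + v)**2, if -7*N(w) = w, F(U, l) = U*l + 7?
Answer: 10246401/2401 ≈ 4267.6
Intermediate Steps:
F(U, l) = 7 + U*l
N(w) = -w/7
v = 2809/49 (v = (-1/7*(-3) + (-3 - 5))**2 = (3/7 - 8)**2 = (-53/7)**2 = 2809/49 ≈ 57.327)
(F(1, 1) + v)**2 = ((7 + 1*1) + 2809/49)**2 = ((7 + 1) + 2809/49)**2 = (8 + 2809/49)**2 = (3201/49)**2 = 10246401/2401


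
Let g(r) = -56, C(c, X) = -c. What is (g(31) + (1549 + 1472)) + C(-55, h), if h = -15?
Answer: 3020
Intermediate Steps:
(g(31) + (1549 + 1472)) + C(-55, h) = (-56 + (1549 + 1472)) - 1*(-55) = (-56 + 3021) + 55 = 2965 + 55 = 3020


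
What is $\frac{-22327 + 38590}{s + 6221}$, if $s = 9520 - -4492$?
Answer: $\frac{16263}{20233} \approx 0.80379$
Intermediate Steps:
$s = 14012$ ($s = 9520 + 4492 = 14012$)
$\frac{-22327 + 38590}{s + 6221} = \frac{-22327 + 38590}{14012 + 6221} = \frac{16263}{20233}$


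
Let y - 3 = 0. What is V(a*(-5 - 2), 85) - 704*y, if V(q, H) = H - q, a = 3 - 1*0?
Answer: -2006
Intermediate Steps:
y = 3 (y = 3 + 0 = 3)
a = 3 (a = 3 + 0 = 3)
V(a*(-5 - 2), 85) - 704*y = (85 - 3*(-5 - 2)) - 704*3 = (85 - 3*(-7)) - 1*2112 = (85 - 1*(-21)) - 2112 = (85 + 21) - 2112 = 106 - 2112 = -2006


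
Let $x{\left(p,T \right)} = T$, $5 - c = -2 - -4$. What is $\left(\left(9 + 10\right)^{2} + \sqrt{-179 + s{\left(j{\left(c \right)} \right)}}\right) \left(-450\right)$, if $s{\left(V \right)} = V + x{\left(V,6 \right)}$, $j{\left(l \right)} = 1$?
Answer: $-162450 - 900 i \sqrt{43} \approx -1.6245 \cdot 10^{5} - 5901.7 i$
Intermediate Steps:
$c = 3$ ($c = 5 - \left(-2 - -4\right) = 5 - \left(-2 + 4\right) = 5 - 2 = 3$)
$s{\left(V \right)} = 6 + V$ ($s{\left(V \right)} = V + 6 = 6 + V$)
$\left(\left(9 + 10\right)^{2} + \sqrt{-179 + s{\left(j{\left(c \right)} \right)}}\right) \left(-450\right) = \left(\left(9 + 10\right)^{2} + \sqrt{-179 + \left(6 + 1\right)}\right) \left(-450\right) = \left(19^{2} + \sqrt{-179 + 7}\right) \left(-450\right) = \left(361 + \sqrt{-172}\right) \left(-450\right) = \left(361 + 2 i \sqrt{43}\right) \left(-450\right) = -162450 - 900 i \sqrt{43}$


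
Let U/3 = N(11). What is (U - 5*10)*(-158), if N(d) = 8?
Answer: 4108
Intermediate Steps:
U = 24 (U = 3*8 = 24)
(U - 5*10)*(-158) = (24 - 5*10)*(-158) = (24 - 50)*(-158) = -26*(-158) = 4108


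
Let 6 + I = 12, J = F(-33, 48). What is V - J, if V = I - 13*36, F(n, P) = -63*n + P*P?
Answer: -4845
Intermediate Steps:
F(n, P) = P² - 63*n (F(n, P) = -63*n + P² = P² - 63*n)
J = 4383 (J = 48² - 63*(-33) = 2304 + 2079 = 4383)
I = 6 (I = -6 + 12 = 6)
V = -462 (V = 6 - 13*36 = 6 - 468 = -462)
V - J = -462 - 1*4383 = -462 - 4383 = -4845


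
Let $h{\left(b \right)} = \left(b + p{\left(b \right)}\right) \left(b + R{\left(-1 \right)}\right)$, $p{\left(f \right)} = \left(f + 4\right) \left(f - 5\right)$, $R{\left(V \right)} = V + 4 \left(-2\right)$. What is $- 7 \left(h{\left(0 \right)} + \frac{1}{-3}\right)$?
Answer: $- \frac{3773}{3} \approx -1257.7$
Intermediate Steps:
$R{\left(V \right)} = -8 + V$ ($R{\left(V \right)} = V - 8 = -8 + V$)
$p{\left(f \right)} = \left(-5 + f\right) \left(4 + f\right)$ ($p{\left(f \right)} = \left(4 + f\right) \left(-5 + f\right) = \left(-5 + f\right) \left(4 + f\right)$)
$h{\left(b \right)} = \left(-20 + b^{2}\right) \left(-9 + b\right)$ ($h{\left(b \right)} = \left(b - \left(20 + b - b^{2}\right)\right) \left(b - 9\right) = \left(-20 + b^{2}\right) \left(b - 9\right) = \left(-20 + b^{2}\right) \left(-9 + b\right)$)
$- 7 \left(h{\left(0 \right)} + \frac{1}{-3}\right) = - 7 \left(\left(180 + 0^{3} - 0 - 9 \cdot 0^{2}\right) + \frac{1}{-3}\right) = - 7 \left(\left(180 + 0 + 0 - 0\right) - \frac{1}{3}\right) = - 7 \left(\left(180 + 0 + 0 + 0\right) - \frac{1}{3}\right) = - 7 \left(180 - \frac{1}{3}\right) = \left(-7\right) \frac{539}{3} = - \frac{3773}{3}$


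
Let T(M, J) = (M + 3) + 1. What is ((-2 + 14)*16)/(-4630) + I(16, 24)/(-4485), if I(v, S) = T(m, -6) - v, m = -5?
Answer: -78241/2076555 ≈ -0.037678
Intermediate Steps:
T(M, J) = 4 + M (T(M, J) = (3 + M) + 1 = 4 + M)
I(v, S) = -1 - v (I(v, S) = (4 - 5) - v = -1 - v)
((-2 + 14)*16)/(-4630) + I(16, 24)/(-4485) = ((-2 + 14)*16)/(-4630) + (-1 - 1*16)/(-4485) = (12*16)*(-1/4630) + (-1 - 16)*(-1/4485) = 192*(-1/4630) - 17*(-1/4485) = -96/2315 + 17/4485 = -78241/2076555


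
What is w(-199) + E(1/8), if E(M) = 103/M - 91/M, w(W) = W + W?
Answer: -302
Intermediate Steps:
w(W) = 2*W
E(M) = 12/M
w(-199) + E(1/8) = 2*(-199) + 12/(1/8) = -398 + 12/(⅛) = -398 + 12*8 = -398 + 96 = -302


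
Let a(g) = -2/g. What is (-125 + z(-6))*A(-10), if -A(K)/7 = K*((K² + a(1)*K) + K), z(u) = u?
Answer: -1008700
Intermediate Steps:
A(K) = -7*K*(K² - K) (A(K) = -7*K*((K² + (-2/1)*K) + K) = -7*K*((K² + (-2*1)*K) + K) = -7*K*((K² - 2*K) + K) = -7*K*(K² - K))
(-125 + z(-6))*A(-10) = (-125 - 6)*(7*(-10)²*(1 - 1*(-10))) = -917*100*(1 + 10) = -917*100*11 = -131*7700 = -1008700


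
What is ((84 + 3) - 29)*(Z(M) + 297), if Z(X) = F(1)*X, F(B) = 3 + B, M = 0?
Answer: 17226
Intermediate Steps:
Z(X) = 4*X (Z(X) = (3 + 1)*X = 4*X)
((84 + 3) - 29)*(Z(M) + 297) = ((84 + 3) - 29)*(4*0 + 297) = (87 - 29)*(0 + 297) = 58*297 = 17226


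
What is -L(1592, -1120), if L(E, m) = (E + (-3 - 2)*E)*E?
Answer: 10137856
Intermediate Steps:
L(E, m) = -4*E² (L(E, m) = (E - 5*E)*E = (-4*E)*E = -4*E²)
-L(1592, -1120) = -(-4)*1592² = -(-4)*2534464 = -1*(-10137856) = 10137856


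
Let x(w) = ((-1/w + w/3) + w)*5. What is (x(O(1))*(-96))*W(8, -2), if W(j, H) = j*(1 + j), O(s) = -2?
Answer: 74880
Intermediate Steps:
x(w) = -5/w + 20*w/3 (x(w) = ((-1/w + w*(⅓)) + w)*5 = ((-1/w + w/3) + w)*5 = (-1/w + 4*w/3)*5 = -5/w + 20*w/3)
(x(O(1))*(-96))*W(8, -2) = ((-5/(-2) + (20/3)*(-2))*(-96))*(8*(1 + 8)) = ((-5*(-½) - 40/3)*(-96))*(8*9) = ((5/2 - 40/3)*(-96))*72 = -65/6*(-96)*72 = 1040*72 = 74880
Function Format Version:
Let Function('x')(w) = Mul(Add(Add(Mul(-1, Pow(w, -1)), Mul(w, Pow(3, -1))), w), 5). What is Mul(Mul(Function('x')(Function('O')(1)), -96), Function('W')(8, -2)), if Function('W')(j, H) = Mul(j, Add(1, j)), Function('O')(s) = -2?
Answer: 74880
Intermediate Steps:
Function('x')(w) = Add(Mul(-5, Pow(w, -1)), Mul(Rational(20, 3), w)) (Function('x')(w) = Mul(Add(Add(Mul(-1, Pow(w, -1)), Mul(w, Rational(1, 3))), w), 5) = Mul(Add(Add(Mul(-1, Pow(w, -1)), Mul(Rational(1, 3), w)), w), 5) = Mul(Add(Mul(-1, Pow(w, -1)), Mul(Rational(4, 3), w)), 5) = Add(Mul(-5, Pow(w, -1)), Mul(Rational(20, 3), w)))
Mul(Mul(Function('x')(Function('O')(1)), -96), Function('W')(8, -2)) = Mul(Mul(Add(Mul(-5, Pow(-2, -1)), Mul(Rational(20, 3), -2)), -96), Mul(8, Add(1, 8))) = Mul(Mul(Add(Mul(-5, Rational(-1, 2)), Rational(-40, 3)), -96), Mul(8, 9)) = Mul(Mul(Add(Rational(5, 2), Rational(-40, 3)), -96), 72) = Mul(Mul(Rational(-65, 6), -96), 72) = Mul(1040, 72) = 74880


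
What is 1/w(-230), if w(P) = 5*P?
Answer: -1/1150 ≈ -0.00086956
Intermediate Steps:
1/w(-230) = 1/(5*(-230)) = 1/(-1150) = -1/1150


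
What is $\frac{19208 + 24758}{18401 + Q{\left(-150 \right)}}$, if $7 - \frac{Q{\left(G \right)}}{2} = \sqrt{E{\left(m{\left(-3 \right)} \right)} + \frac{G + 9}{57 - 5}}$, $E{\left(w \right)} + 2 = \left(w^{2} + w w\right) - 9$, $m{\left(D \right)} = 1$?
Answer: $\frac{9551035}{4000417} + \frac{1157 i \sqrt{7917}}{116012093} \approx 2.3875 + 0.00088738 i$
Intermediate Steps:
$E{\left(w \right)} = -11 + 2 w^{2}$ ($E{\left(w \right)} = -2 - \left(9 - w^{2} - w w\right) = -2 + \left(\left(w^{2} + w^{2}\right) - 9\right) = -2 + \left(2 w^{2} - 9\right) = -2 + \left(-9 + 2 w^{2}\right) = -11 + 2 w^{2}$)
$Q{\left(G \right)} = 14 - 2 \sqrt{- \frac{459}{52} + \frac{G}{52}}$ ($Q{\left(G \right)} = 14 - 2 \sqrt{\left(-11 + 2 \cdot 1^{2}\right) + \frac{G + 9}{57 - 5}} = 14 - 2 \sqrt{\left(-11 + 2 \cdot 1\right) + \frac{9 + G}{52}} = 14 - 2 \sqrt{\left(-11 + 2\right) + \left(9 + G\right) \frac{1}{52}} = 14 - 2 \sqrt{-9 + \left(\frac{9}{52} + \frac{G}{52}\right)} = 14 - 2 \sqrt{- \frac{459}{52} + \frac{G}{52}}$)
$\frac{19208 + 24758}{18401 + Q{\left(-150 \right)}} = \frac{19208 + 24758}{18401 + \left(14 - \frac{\sqrt{-5967 + 13 \left(-150\right)}}{13}\right)} = \frac{43966}{18401 + \left(14 - \frac{\sqrt{-5967 - 1950}}{13}\right)} = \frac{43966}{18401 + \left(14 - \frac{\sqrt{-7917}}{13}\right)} = \frac{43966}{18401 + \left(14 - \frac{i \sqrt{7917}}{13}\right)} = \frac{43966}{18415 - \frac{i \sqrt{7917}}{13}}$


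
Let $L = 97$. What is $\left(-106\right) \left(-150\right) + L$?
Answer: $15997$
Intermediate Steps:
$\left(-106\right) \left(-150\right) + L = \left(-106\right) \left(-150\right) + 97 = 15900 + 97 = 15997$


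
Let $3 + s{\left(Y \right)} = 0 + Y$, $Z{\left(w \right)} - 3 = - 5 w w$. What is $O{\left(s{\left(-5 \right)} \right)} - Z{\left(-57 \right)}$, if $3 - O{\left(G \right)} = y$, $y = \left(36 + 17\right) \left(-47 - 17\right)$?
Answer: $19637$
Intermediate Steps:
$Z{\left(w \right)} = 3 - 5 w^{2}$ ($Z{\left(w \right)} = 3 + - 5 w w = 3 - 5 w^{2}$)
$y = -3392$ ($y = 53 \left(-64\right) = -3392$)
$s{\left(Y \right)} = -3 + Y$ ($s{\left(Y \right)} = -3 + \left(0 + Y\right) = -3 + Y$)
$O{\left(G \right)} = 3395$ ($O{\left(G \right)} = 3 - -3392 = 3 + 3392 = 3395$)
$O{\left(s{\left(-5 \right)} \right)} - Z{\left(-57 \right)} = 3395 - \left(3 - 5 \left(-57\right)^{2}\right) = 3395 - \left(3 - 16245\right) = 3395 - -16242 = 3395 + 16242 = 19637$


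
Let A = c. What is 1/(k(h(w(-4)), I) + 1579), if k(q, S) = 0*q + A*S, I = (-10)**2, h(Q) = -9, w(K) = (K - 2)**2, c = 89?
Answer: 1/10479 ≈ 9.5429e-5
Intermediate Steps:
w(K) = (-2 + K)**2
A = 89
I = 100
k(q, S) = 89*S (k(q, S) = 0*q + 89*S = 0 + 89*S = 89*S)
1/(k(h(w(-4)), I) + 1579) = 1/(89*100 + 1579) = 1/(8900 + 1579) = 1/10479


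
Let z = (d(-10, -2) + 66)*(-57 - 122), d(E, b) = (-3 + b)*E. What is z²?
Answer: 431143696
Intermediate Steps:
d(E, b) = E*(-3 + b)
z = -20764 (z = (-10*(-3 - 2) + 66)*(-57 - 122) = (-10*(-5) + 66)*(-179) = (50 + 66)*(-179) = 116*(-179) = -20764)
z² = (-20764)² = 431143696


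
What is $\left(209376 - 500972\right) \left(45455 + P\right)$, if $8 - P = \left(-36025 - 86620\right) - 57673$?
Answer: $-65836836476$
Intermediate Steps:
$P = 180326$ ($P = 8 - \left(\left(-36025 - 86620\right) - 57673\right) = 8 - \left(-122645 - 57673\right) = 8 - -180318 = 8 + 180318 = 180326$)
$\left(209376 - 500972\right) \left(45455 + P\right) = \left(209376 - 500972\right) \left(45455 + 180326\right) = \left(-291596\right) 225781 = -65836836476$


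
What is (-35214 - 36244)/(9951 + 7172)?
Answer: -71458/17123 ≈ -4.1732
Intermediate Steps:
(-35214 - 36244)/(9951 + 7172) = -71458/17123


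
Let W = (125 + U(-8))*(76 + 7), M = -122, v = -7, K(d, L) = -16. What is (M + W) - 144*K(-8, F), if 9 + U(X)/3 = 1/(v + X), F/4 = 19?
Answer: 51497/5 ≈ 10299.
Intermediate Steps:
F = 76 (F = 4*19 = 76)
U(X) = -27 + 3/(-7 + X)
W = 40587/5 (W = (125 + 3*(64 - 9*(-8))/(-7 - 8))*(76 + 7) = (125 + 3*(64 + 72)/(-15))*83 = (125 + 3*(-1/15)*136)*83 = (125 - 136/5)*83 = (489/5)*83 = 40587/5 ≈ 8117.4)
(M + W) - 144*K(-8, F) = (-122 + 40587/5) - 144*(-16) = 39977/5 + 2304 = 51497/5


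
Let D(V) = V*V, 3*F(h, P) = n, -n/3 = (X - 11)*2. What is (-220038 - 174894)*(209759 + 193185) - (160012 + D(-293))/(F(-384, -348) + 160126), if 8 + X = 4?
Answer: -25486501904375909/160156 ≈ -1.5914e+11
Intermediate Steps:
X = -4 (X = -8 + 4 = -4)
n = 90 (n = -3*(-4 - 11)*2 = -(-45)*2 = -3*(-30) = 90)
F(h, P) = 30 (F(h, P) = (1/3)*90 = 30)
D(V) = V**2
(-220038 - 174894)*(209759 + 193185) - (160012 + D(-293))/(F(-384, -348) + 160126) = (-220038 - 174894)*(209759 + 193185) - (160012 + (-293)**2)/(30 + 160126) = -394932*402944 - (160012 + 85849)/160156 = -159135479808 - 245861/160156 = -25486501904375909/160156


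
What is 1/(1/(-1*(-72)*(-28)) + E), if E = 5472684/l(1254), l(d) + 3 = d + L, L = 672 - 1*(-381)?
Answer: 4032/9577195 ≈ 0.00042100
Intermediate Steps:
L = 1053 (L = 672 + 381 = 1053)
l(d) = 1050 + d (l(d) = -3 + (d + 1053) = -3 + (1053 + d) = 1050 + d)
E = 152019/64 (E = 5472684/(1050 + 1254) = 5472684/2304 = 5472684*(1/2304) = 152019/64 ≈ 2375.3)
1/(1/(-1*(-72)*(-28)) + E) = 1/(1/(-1*(-72)*(-28)) + 152019/64) = 1/(1/(72*(-28)) + 152019/64) = 1/(1/(-2016) + 152019/64) = 1/(-1/2016 + 152019/64) = 1/(9577195/4032) = 4032/9577195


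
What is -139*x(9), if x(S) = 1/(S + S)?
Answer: -139/18 ≈ -7.7222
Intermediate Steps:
x(S) = 1/(2*S)
-139*x(9) = -139/(2*9) = -139*1/18 = -139/18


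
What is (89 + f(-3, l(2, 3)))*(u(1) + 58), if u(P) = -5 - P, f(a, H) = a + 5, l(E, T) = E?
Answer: 4732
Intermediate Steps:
f(a, H) = 5 + a
(89 + f(-3, l(2, 3)))*(u(1) + 58) = (89 + (5 - 3))*((-5 - 1*1) + 58) = (89 + 2)*((-5 - 1) + 58) = 91*(-6 + 58) = 91*52 = 4732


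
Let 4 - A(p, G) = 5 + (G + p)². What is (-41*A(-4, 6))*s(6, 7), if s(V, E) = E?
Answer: 1435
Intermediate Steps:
A(p, G) = -1 - (G + p)² (A(p, G) = 4 - (5 + (G + p)²) = 4 + (-5 - (G + p)²) = -1 - (G + p)²)
(-41*A(-4, 6))*s(6, 7) = -41*(-1 - (6 - 4)²)*7 = -41*(-1 - 1*2²)*7 = -41*(-1 - 1*4)*7 = -41*(-1 - 4)*7 = -41*(-5)*7 = 205*7 = 1435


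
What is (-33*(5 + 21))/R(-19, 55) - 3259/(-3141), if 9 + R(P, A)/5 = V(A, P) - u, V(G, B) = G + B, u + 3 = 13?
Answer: -2417963/266985 ≈ -9.0565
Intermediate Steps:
u = 10 (u = -3 + 13 = 10)
V(G, B) = B + G
R(P, A) = -95 + 5*A + 5*P (R(P, A) = -45 + 5*((P + A) - 1*10) = -45 + 5*((A + P) - 10) = -45 + 5*(-10 + A + P) = -45 + (-50 + 5*A + 5*P) = -95 + 5*A + 5*P)
(-33*(5 + 21))/R(-19, 55) - 3259/(-3141) = (-33*(5 + 21))/(-95 + 5*55 + 5*(-19)) - 3259/(-3141) = (-33*26)/(-95 + 275 - 95) - 3259*(-1/3141) = -858/85 + 3259/3141 = -2417963/266985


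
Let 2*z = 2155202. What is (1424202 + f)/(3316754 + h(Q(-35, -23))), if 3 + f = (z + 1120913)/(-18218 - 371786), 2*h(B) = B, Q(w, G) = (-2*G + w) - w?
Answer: 277720554141/646778148554 ≈ 0.42939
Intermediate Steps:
z = 1077601 (z = (½)*2155202 = 1077601)
Q(w, G) = -2*G (Q(w, G) = (w - 2*G) - w = -2*G)
h(B) = B/2
f = -1684263/195002 (f = -3 + (1077601 + 1120913)/(-18218 - 371786) = -3 + 2198514/(-390004) = -3 + 2198514*(-1/390004) = -3 - 1099257/195002 = -1684263/195002 ≈ -8.6372)
(1424202 + f)/(3316754 + h(Q(-35, -23))) = (1424202 - 1684263/195002)/(3316754 + (-2*(-23))/2) = 277720554141/(195002*(3316754 + (½)*46)) = 277720554141/(195002*(3316754 + 23)) = (277720554141/195002)/3316777 = (277720554141/195002)*(1/3316777) = 277720554141/646778148554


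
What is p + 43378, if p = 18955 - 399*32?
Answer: 49565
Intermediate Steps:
p = 6187 (p = 18955 - 1*12768 = 18955 - 12768 = 6187)
p + 43378 = 6187 + 43378 = 49565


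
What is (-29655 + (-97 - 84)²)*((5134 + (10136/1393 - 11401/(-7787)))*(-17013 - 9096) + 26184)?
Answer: -49702873684215882/119201 ≈ -4.1697e+11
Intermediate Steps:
(-29655 + (-97 - 84)²)*((5134 + (10136/1393 - 11401/(-7787)))*(-17013 - 9096) + 26184) = (-29655 + (-181)²)*((5134 + (10136*(1/1393) - 11401*(-1/7787)))*(-26109) + 26184) = (-29655 + 32761)*((5134 + (1448/199 + 877/599))*(-26109) + 26184) = 3106*((5134 + 1041875/119201)*(-26109) + 26184) = 3106*((613019809/119201)*(-26109) + 26184) = 3106*(-16005334193181/119201 + 26184) = 3106*(-16002213034197/119201) = -49702873684215882/119201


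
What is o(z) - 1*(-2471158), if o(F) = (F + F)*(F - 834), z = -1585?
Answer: 10139388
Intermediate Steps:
o(F) = 2*F*(-834 + F) (o(F) = (2*F)*(-834 + F) = 2*F*(-834 + F))
o(z) - 1*(-2471158) = 2*(-1585)*(-834 - 1585) - 1*(-2471158) = 2*(-1585)*(-2419) + 2471158 = 7668230 + 2471158 = 10139388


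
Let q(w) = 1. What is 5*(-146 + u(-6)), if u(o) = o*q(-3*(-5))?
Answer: -760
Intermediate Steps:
u(o) = o (u(o) = o*1 = o)
5*(-146 + u(-6)) = 5*(-146 - 6) = 5*(-152) = -760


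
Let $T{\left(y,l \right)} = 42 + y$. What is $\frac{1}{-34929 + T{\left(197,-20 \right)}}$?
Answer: $- \frac{1}{34690} \approx -2.8827 \cdot 10^{-5}$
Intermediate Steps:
$\frac{1}{-34929 + T{\left(197,-20 \right)}} = \frac{1}{-34929 + \left(42 + 197\right)} = \frac{1}{-34929 + 239} = \frac{1}{-34690} = - \frac{1}{34690}$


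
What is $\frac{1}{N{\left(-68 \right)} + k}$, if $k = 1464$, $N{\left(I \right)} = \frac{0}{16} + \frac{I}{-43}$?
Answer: $\frac{43}{63020} \approx 0.00068232$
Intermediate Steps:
$N{\left(I \right)} = - \frac{I}{43}$ ($N{\left(I \right)} = 0 \cdot \frac{1}{16} + I \left(- \frac{1}{43}\right) = 0 - \frac{I}{43} = - \frac{I}{43}$)
$\frac{1}{N{\left(-68 \right)} + k} = \frac{1}{\left(- \frac{1}{43}\right) \left(-68\right) + 1464} = \frac{1}{\frac{68}{43} + 1464} = \frac{1}{\frac{63020}{43}} = \frac{43}{63020}$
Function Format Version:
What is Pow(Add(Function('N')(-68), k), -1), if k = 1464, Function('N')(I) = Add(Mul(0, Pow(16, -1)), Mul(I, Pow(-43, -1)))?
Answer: Rational(43, 63020) ≈ 0.00068232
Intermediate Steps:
Function('N')(I) = Mul(Rational(-1, 43), I) (Function('N')(I) = Add(Mul(0, Rational(1, 16)), Mul(I, Rational(-1, 43))) = Add(0, Mul(Rational(-1, 43), I)) = Mul(Rational(-1, 43), I))
Pow(Add(Function('N')(-68), k), -1) = Pow(Add(Mul(Rational(-1, 43), -68), 1464), -1) = Pow(Add(Rational(68, 43), 1464), -1) = Pow(Rational(63020, 43), -1) = Rational(43, 63020)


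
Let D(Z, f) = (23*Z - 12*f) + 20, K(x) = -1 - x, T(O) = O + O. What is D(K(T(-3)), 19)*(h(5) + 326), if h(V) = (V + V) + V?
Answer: -31713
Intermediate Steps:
h(V) = 3*V (h(V) = 2*V + V = 3*V)
T(O) = 2*O
D(Z, f) = 20 - 12*f + 23*Z (D(Z, f) = (-12*f + 23*Z) + 20 = 20 - 12*f + 23*Z)
D(K(T(-3)), 19)*(h(5) + 326) = (20 - 12*19 + 23*(-1 - 2*(-3)))*(3*5 + 326) = (20 - 228 + 23*(-1 - 1*(-6)))*(15 + 326) = (20 - 228 + 23*(-1 + 6))*341 = (20 - 228 + 23*5)*341 = (20 - 228 + 115)*341 = -93*341 = -31713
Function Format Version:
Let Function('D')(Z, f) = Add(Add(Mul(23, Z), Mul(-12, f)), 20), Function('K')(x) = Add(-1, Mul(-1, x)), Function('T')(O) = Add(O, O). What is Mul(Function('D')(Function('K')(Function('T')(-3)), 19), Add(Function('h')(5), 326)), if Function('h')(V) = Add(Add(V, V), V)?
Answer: -31713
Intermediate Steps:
Function('h')(V) = Mul(3, V) (Function('h')(V) = Add(Mul(2, V), V) = Mul(3, V))
Function('T')(O) = Mul(2, O)
Function('D')(Z, f) = Add(20, Mul(-12, f), Mul(23, Z)) (Function('D')(Z, f) = Add(Add(Mul(-12, f), Mul(23, Z)), 20) = Add(20, Mul(-12, f), Mul(23, Z)))
Mul(Function('D')(Function('K')(Function('T')(-3)), 19), Add(Function('h')(5), 326)) = Mul(Add(20, Mul(-12, 19), Mul(23, Add(-1, Mul(-1, Mul(2, -3))))), Add(Mul(3, 5), 326)) = Mul(Add(20, -228, Mul(23, Add(-1, Mul(-1, -6)))), Add(15, 326)) = Mul(Add(20, -228, Mul(23, Add(-1, 6))), 341) = Mul(Add(20, -228, Mul(23, 5)), 341) = Mul(Add(20, -228, 115), 341) = Mul(-93, 341) = -31713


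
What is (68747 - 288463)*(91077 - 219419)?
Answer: 28198790872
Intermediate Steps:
(68747 - 288463)*(91077 - 219419) = -219716*(-128342) = 28198790872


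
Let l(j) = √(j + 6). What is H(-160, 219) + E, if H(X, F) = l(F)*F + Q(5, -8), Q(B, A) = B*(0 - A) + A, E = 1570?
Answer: 4887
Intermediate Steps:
l(j) = √(6 + j)
Q(B, A) = A - A*B (Q(B, A) = B*(-A) + A = -A*B + A = A - A*B)
H(X, F) = 32 + F*√(6 + F) (H(X, F) = √(6 + F)*F - 8*(1 - 1*5) = F*√(6 + F) - 8*(1 - 5) = F*√(6 + F) - 8*(-4) = F*√(6 + F) + 32 = 32 + F*√(6 + F))
H(-160, 219) + E = (32 + 219*√(6 + 219)) + 1570 = (32 + 219*√225) + 1570 = (32 + 219*15) + 1570 = (32 + 3285) + 1570 = 3317 + 1570 = 4887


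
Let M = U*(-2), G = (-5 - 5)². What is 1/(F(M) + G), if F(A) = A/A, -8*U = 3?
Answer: 1/101 ≈ 0.0099010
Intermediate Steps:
G = 100 (G = (-10)² = 100)
U = -3/8 (U = -⅛*3 = -3/8 ≈ -0.37500)
M = ¾ (M = -3/8*(-2) = ¾ ≈ 0.75000)
F(A) = 1
1/(F(M) + G) = 1/(1 + 100) = 1/101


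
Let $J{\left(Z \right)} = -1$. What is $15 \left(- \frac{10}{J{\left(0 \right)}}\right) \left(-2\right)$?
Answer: $-300$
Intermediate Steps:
$15 \left(- \frac{10}{J{\left(0 \right)}}\right) \left(-2\right) = 15 \left(- \frac{10}{-1}\right) \left(-2\right) = 15 \left(\left(-10\right) \left(-1\right)\right) \left(-2\right) = 15 \cdot 10 \left(-2\right) = 150 \left(-2\right) = -300$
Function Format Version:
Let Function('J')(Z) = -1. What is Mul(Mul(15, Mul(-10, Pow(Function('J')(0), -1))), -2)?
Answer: -300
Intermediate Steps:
Mul(Mul(15, Mul(-10, Pow(Function('J')(0), -1))), -2) = Mul(Mul(15, Mul(-10, Pow(-1, -1))), -2) = Mul(Mul(15, Mul(-10, -1)), -2) = Mul(Mul(15, 10), -2) = Mul(150, -2) = -300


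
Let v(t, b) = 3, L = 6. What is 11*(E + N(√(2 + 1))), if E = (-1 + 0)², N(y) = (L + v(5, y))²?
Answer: 902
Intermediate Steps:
N(y) = 81 (N(y) = (6 + 3)² = 9² = 81)
E = 1 (E = (-1)² = 1)
11*(E + N(√(2 + 1))) = 11*(1 + 81) = 11*82 = 902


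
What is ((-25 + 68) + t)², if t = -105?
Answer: 3844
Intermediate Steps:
((-25 + 68) + t)² = ((-25 + 68) - 105)² = (43 - 105)² = (-62)² = 3844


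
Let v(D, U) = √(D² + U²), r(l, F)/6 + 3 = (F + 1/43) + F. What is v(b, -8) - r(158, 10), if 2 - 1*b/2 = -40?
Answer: -4392/43 + 4*√445 ≈ -17.759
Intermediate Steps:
b = 84 (b = 4 - 2*(-40) = 4 + 80 = 84)
r(l, F) = -768/43 + 12*F (r(l, F) = -18 + 6*((F + 1/43) + F) = -18 + 6*((1/43 + F) + F) = -18 + 6*(1/43 + 2*F) = -18 + (6/43 + 12*F) = -768/43 + 12*F)
v(b, -8) - r(158, 10) = √(84² + (-8)²) - (-768/43 + 12*10) = √(7056 + 64) - (-768/43 + 120) = √7120 - 1*4392/43 = 4*√445 - 4392/43 = -4392/43 + 4*√445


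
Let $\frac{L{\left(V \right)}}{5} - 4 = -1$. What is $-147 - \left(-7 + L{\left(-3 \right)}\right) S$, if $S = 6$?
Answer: $-195$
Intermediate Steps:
$L{\left(V \right)} = 15$ ($L{\left(V \right)} = 20 + 5 \left(-1\right) = 20 - 5 = 15$)
$-147 - \left(-7 + L{\left(-3 \right)}\right) S = -147 - \left(-7 + 15\right) 6 = -147 - 8 \cdot 6 = -147 - 48 = -195$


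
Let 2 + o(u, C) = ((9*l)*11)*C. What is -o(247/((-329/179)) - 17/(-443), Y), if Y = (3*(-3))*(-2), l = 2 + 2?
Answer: -7126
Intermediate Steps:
l = 4
Y = 18 (Y = -9*(-2) = 18)
o(u, C) = -2 + 396*C (o(u, C) = -2 + ((9*4)*11)*C = -2 + (36*11)*C = -2 + 396*C)
-o(247/((-329/179)) - 17/(-443), Y) = -(-2 + 396*18) = -(-2 + 7128) = -1*7126 = -7126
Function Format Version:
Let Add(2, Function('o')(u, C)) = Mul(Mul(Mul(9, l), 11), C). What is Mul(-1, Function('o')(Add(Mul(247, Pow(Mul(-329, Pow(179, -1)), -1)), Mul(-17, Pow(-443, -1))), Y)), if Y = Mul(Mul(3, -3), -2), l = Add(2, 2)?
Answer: -7126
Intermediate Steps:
l = 4
Y = 18 (Y = Mul(-9, -2) = 18)
Function('o')(u, C) = Add(-2, Mul(396, C)) (Function('o')(u, C) = Add(-2, Mul(Mul(Mul(9, 4), 11), C)) = Add(-2, Mul(Mul(36, 11), C)) = Add(-2, Mul(396, C)))
Mul(-1, Function('o')(Add(Mul(247, Pow(Mul(-329, Pow(179, -1)), -1)), Mul(-17, Pow(-443, -1))), Y)) = Mul(-1, Add(-2, Mul(396, 18))) = Mul(-1, Add(-2, 7128)) = Mul(-1, 7126) = -7126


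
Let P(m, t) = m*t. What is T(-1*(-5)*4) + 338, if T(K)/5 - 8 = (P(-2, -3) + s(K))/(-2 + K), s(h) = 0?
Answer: 1139/3 ≈ 379.67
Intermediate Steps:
T(K) = 40 + 30/(-2 + K) (T(K) = 40 + 5*((-2*(-3) + 0)/(-2 + K)) = 40 + 5*((6 + 0)/(-2 + K)) = 40 + 5*(6/(-2 + K)) = 40 + 30/(-2 + K))
T(-1*(-5)*4) + 338 = 10*(-5 + 4*(-1*(-5)*4))/(-2 - 1*(-5)*4) + 338 = 10*(-5 + 4*(5*4))/(-2 + 5*4) + 338 = 10*(-5 + 4*20)/(-2 + 20) + 338 = 10*(-5 + 80)/18 + 338 = 10*(1/18)*75 + 338 = 125/3 + 338 = 1139/3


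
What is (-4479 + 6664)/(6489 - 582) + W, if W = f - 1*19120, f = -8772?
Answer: -164755859/5907 ≈ -27892.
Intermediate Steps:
W = -27892 (W = -8772 - 1*19120 = -8772 - 19120 = -27892)
(-4479 + 6664)/(6489 - 582) + W = (-4479 + 6664)/(6489 - 582) - 27892 = 2185/5907 - 27892 = -164755859/5907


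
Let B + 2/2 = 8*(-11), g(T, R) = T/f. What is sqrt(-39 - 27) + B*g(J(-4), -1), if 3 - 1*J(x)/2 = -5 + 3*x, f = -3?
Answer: 3560/3 + I*sqrt(66) ≈ 1186.7 + 8.124*I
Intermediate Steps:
J(x) = 16 - 6*x (J(x) = 6 - 2*(-5 + 3*x) = 6 + (10 - 6*x) = 16 - 6*x)
g(T, R) = -T/3 (g(T, R) = T/(-3) = T*(-1/3) = -T/3)
B = -89 (B = -1 + 8*(-11) = -1 - 88 = -89)
sqrt(-39 - 27) + B*g(J(-4), -1) = sqrt(-39 - 27) - (-89)*(16 - 6*(-4))/3 = sqrt(-66) - (-89)*(16 + 24)/3 = I*sqrt(66) - (-89)*40/3 = I*sqrt(66) - 89*(-40/3) = I*sqrt(66) + 3560/3 = 3560/3 + I*sqrt(66)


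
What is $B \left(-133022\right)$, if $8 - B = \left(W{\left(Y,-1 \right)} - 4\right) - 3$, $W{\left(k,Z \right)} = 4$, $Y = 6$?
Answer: $-1463242$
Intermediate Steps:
$B = 11$ ($B = 8 - \left(\left(4 - 4\right) - 3\right) = 8 - \left(0 - 3\right) = 8 - -3 = 8 + 3 = 11$)
$B \left(-133022\right) = 11 \left(-133022\right) = -1463242$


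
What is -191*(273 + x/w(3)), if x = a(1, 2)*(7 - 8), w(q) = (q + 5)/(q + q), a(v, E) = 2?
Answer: -103713/2 ≈ -51857.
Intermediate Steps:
w(q) = (5 + q)/(2*q) (w(q) = (5 + q)/((2*q)) = (5 + q)*(1/(2*q)) = (5 + q)/(2*q))
x = -2 (x = 2*(7 - 8) = 2*(-1) = -2)
-191*(273 + x/w(3)) = -191*(273 - 2*6/(5 + 3)) = -191*(273 - 2/((1/2)*(1/3)*8)) = -191*(273 - 2/4/3) = -191*(273 - 2*3/4) = -191*(273 - 3/2) = -191*543/2 = -103713/2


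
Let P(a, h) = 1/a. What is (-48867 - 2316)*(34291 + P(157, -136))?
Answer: -275553302904/157 ≈ -1.7551e+9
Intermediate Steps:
(-48867 - 2316)*(34291 + P(157, -136)) = (-48867 - 2316)*(34291 + 1/157) = -51183*(34291 + 1/157) = -51183*5383688/157 = -275553302904/157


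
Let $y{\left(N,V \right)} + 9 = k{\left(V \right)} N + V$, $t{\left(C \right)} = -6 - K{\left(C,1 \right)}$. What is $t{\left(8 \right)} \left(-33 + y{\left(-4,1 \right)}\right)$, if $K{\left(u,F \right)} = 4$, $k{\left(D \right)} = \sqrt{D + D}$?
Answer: $410 + 40 \sqrt{2} \approx 466.57$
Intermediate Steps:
$k{\left(D \right)} = \sqrt{2} \sqrt{D}$ ($k{\left(D \right)} = \sqrt{2 D} = \sqrt{2} \sqrt{D}$)
$t{\left(C \right)} = -10$ ($t{\left(C \right)} = -6 - 4 = -10$)
$y{\left(N,V \right)} = -9 + V + N \sqrt{2} \sqrt{V}$ ($y{\left(N,V \right)} = -9 + \left(\sqrt{2} \sqrt{V} N + V\right) = -9 + \left(N \sqrt{2} \sqrt{V} + V\right) = -9 + \left(V + N \sqrt{2} \sqrt{V}\right) = -9 + V + N \sqrt{2} \sqrt{V}$)
$t{\left(8 \right)} \left(-33 + y{\left(-4,1 \right)}\right) = - 10 \left(-33 - \left(8 + 4 \sqrt{2} \sqrt{1}\right)\right) = - 10 \left(-33 - \left(8 + 4 \sqrt{2} \cdot 1\right)\right) = - 10 \left(-33 - \left(8 + 4 \sqrt{2}\right)\right) = - 10 \left(-41 - 4 \sqrt{2}\right) = 410 + 40 \sqrt{2}$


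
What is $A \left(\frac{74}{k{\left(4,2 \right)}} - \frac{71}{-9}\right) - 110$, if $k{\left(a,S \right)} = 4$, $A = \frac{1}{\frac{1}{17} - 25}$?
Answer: $- \frac{847595}{7632} \approx -111.06$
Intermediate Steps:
$A = - \frac{17}{424}$ ($A = \frac{1}{\frac{1}{17} - 25} = \frac{1}{- \frac{424}{17}} = - \frac{17}{424} \approx -0.040094$)
$A \left(\frac{74}{k{\left(4,2 \right)}} - \frac{71}{-9}\right) - 110 = - \frac{17 \left(\frac{74}{4} - \frac{71}{-9}\right)}{424} - 110 = - \frac{17 \left(74 \cdot \frac{1}{4} - - \frac{71}{9}\right)}{424} - 110 = - \frac{17 \left(\frac{37}{2} + \frac{71}{9}\right)}{424} - 110 = \left(- \frac{17}{424}\right) \frac{475}{18} - 110 = - \frac{8075}{7632} - 110 = - \frac{847595}{7632}$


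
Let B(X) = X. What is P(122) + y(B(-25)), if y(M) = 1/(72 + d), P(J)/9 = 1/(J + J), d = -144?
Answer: 101/4392 ≈ 0.022996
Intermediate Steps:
P(J) = 9/(2*J) (P(J) = 9/(J + J) = 9/((2*J)) = 9*(1/(2*J)) = 9/(2*J))
y(M) = -1/72 (y(M) = 1/(72 - 144) = 1/(-72) = -1/72)
P(122) + y(B(-25)) = (9/2)/122 - 1/72 = (9/2)*(1/122) - 1/72 = 9/244 - 1/72 = 101/4392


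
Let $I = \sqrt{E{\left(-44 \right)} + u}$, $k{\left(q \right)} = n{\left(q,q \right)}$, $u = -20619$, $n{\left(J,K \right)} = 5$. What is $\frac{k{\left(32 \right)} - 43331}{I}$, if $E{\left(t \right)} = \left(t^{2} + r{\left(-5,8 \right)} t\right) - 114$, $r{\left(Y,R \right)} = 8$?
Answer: $\frac{14442 i \sqrt{19149}}{6383} \approx 313.09 i$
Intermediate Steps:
$E{\left(t \right)} = -114 + t^{2} + 8 t$ ($E{\left(t \right)} = \left(t^{2} + 8 t\right) - 114 = -114 + t^{2} + 8 t$)
$k{\left(q \right)} = 5$
$I = i \sqrt{19149}$ ($I = \sqrt{\left(-114 + \left(-44\right)^{2} + 8 \left(-44\right)\right) - 20619} = \sqrt{\left(-114 + 1936 - 352\right) - 20619} = \sqrt{1470 - 20619} = \sqrt{-19149} = i \sqrt{19149} \approx 138.38 i$)
$\frac{k{\left(32 \right)} - 43331}{I} = \frac{5 - 43331}{i \sqrt{19149}} = \left(5 - 43331\right) \left(- \frac{i \sqrt{19149}}{19149}\right) = - 43326 \left(- \frac{i \sqrt{19149}}{19149}\right) = \frac{14442 i \sqrt{19149}}{6383}$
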